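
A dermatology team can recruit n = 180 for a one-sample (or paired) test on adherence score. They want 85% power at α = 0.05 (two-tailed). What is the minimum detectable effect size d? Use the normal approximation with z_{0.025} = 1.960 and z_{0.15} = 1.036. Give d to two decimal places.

d_min ≈ 0.22

For a single sample (or paired design) of n = 180: d_min = (z_{α/2} + z_β)/√n.
z-sum = 1.960 + 1.036 = 2.996.
d_min = 2.996 / √180 = 2.996 / 13.416 = 0.223.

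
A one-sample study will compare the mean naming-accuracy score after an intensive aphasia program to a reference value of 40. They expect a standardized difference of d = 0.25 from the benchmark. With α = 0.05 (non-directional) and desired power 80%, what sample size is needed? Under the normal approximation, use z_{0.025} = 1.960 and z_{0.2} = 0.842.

For a one-sample test: n = ((z_{α/2} + z_β) / d)².
z_{α/2} + z_β = 1.960 + 0.842 = 2.802.
n = (2.802 / 0.25)² = 11.208² = 125.62.
Round up.

n = 126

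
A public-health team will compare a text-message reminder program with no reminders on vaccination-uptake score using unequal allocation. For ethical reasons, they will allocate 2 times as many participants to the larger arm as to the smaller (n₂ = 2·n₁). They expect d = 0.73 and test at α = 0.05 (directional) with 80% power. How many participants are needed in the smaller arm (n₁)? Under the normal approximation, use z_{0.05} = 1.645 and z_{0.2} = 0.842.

n₁ = 18

With allocation ratio k = n₂/n₁ = 2, Var(x̄₁−x̄₂) = σ²(1/n₁ + 1/(k·n₁)) = σ²·(k+1)/(k·n₁).
So n₁ = (1 + 1/k)·((z_{α} + z_β)/d)² = 1.500 × (2.487/0.73)².
n₁ = 1.500 × 11.61 = 17.4.
Round up: n₁ = 18, giving n₂ = 2 × 18 = 36.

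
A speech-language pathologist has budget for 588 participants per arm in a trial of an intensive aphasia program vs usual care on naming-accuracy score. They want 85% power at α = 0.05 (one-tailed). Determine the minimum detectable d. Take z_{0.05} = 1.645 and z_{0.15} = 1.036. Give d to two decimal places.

d_min ≈ 0.16

For two independent groups of n = 588 each: d_min = (z_{α} + z_β)·√(2/n).
z-sum = 1.645 + 1.036 = 2.681.
d_min = 2.681 × √(2/588) = 2.681 × 0.0583 = 0.156.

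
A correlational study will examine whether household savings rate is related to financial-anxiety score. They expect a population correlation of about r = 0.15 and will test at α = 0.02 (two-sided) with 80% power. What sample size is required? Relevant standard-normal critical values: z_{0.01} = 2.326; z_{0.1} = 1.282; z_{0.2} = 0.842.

n = 443

Fisher's z: C = ½·ln((1+r)/(1−r)) = ½·ln(1.3529) = 0.1511.
n = ((z_{α/2} + z_β)/C)² + 3.
(2.326 + 0.842) / 0.1511 = 3.168 / 0.1511 = 20.966.
n = 20.966² + 3 = 439.58 + 3 = 442.6.
Round up.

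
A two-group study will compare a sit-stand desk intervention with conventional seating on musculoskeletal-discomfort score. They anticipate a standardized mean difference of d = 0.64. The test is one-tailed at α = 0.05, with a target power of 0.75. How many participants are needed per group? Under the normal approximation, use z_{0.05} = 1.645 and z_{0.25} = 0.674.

n = 27 per group

For two independent groups with equal n: n = 2·((z_{α} + z_β) / d)².
z_{α} + z_β = 1.645 + 0.674 = 2.319.
n = 2 × (2.319 / 0.64)² = 2 × 3.623² = 2 × 13.13 = 26.3.
Round up to the next whole participant.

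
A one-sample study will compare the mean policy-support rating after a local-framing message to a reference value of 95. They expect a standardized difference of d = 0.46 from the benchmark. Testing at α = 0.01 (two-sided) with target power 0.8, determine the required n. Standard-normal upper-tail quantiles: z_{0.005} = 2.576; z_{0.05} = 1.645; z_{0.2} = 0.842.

For a one-sample test: n = ((z_{α/2} + z_β) / d)².
z_{α/2} + z_β = 2.576 + 0.842 = 3.418.
n = (3.418 / 0.46)² = 7.430² = 55.21.
Round up.

n = 56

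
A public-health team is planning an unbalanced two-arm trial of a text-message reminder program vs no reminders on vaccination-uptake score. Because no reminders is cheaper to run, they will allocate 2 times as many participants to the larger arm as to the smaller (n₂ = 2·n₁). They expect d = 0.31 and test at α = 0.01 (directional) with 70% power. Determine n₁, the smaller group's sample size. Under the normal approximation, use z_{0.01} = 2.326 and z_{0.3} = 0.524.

With allocation ratio k = n₂/n₁ = 2, Var(x̄₁−x̄₂) = σ²(1/n₁ + 1/(k·n₁)) = σ²·(k+1)/(k·n₁).
So n₁ = (1 + 1/k)·((z_{α} + z_β)/d)² = 1.500 × (2.850/0.31)².
n₁ = 1.500 × 84.52 = 126.8.
Round up: n₁ = 127, giving n₂ = 2 × 127 = 254.

n₁ = 127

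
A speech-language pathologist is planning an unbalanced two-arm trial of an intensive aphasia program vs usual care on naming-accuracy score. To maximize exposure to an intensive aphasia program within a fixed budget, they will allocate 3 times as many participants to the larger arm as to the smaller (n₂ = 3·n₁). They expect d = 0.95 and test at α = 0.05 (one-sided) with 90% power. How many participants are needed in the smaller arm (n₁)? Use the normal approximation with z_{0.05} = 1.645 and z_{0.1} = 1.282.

With allocation ratio k = n₂/n₁ = 3, Var(x̄₁−x̄₂) = σ²(1/n₁ + 1/(k·n₁)) = σ²·(k+1)/(k·n₁).
So n₁ = (1 + 1/k)·((z_{α} + z_β)/d)² = 1.333 × (2.927/0.95)².
n₁ = 1.333 × 9.49 = 12.7.
Round up: n₁ = 13, giving n₂ = 3 × 13 = 39.

n₁ = 13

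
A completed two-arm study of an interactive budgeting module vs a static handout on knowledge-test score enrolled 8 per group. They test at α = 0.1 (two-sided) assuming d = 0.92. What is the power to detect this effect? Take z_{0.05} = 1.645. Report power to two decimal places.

power ≈ 0.58

For two equal groups, power = Φ(d·√(n/2) − z_{α/2}).
d·√(n/2) = 0.92 × √(8/2) = 0.92 × 2.000 = 1.840.
z_β = 1.840 − 1.645 = 0.195.
Power = Φ(0.195) = 0.577.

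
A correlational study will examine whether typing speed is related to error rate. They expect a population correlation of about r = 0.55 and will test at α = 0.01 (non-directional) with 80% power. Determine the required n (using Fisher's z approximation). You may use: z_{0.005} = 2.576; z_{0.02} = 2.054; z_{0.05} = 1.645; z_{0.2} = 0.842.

Fisher's z: C = ½·ln((1+r)/(1−r)) = ½·ln(3.4444) = 0.6184.
n = ((z_{α/2} + z_β)/C)² + 3.
(2.576 + 0.842) / 0.6184 = 3.418 / 0.6184 = 5.527.
n = 5.527² + 3 = 30.55 + 3 = 33.5.
Round up.

n = 34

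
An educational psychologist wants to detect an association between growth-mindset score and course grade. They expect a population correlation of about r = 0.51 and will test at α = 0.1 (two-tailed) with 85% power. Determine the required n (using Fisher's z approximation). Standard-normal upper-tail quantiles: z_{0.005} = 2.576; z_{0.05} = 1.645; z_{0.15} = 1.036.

Fisher's z: C = ½·ln((1+r)/(1−r)) = ½·ln(3.0816) = 0.5627.
n = ((z_{α/2} + z_β)/C)² + 3.
(1.645 + 1.036) / 0.5627 = 2.681 / 0.5627 = 4.765.
n = 4.765² + 3 = 22.70 + 3 = 25.7.
Round up.

n = 26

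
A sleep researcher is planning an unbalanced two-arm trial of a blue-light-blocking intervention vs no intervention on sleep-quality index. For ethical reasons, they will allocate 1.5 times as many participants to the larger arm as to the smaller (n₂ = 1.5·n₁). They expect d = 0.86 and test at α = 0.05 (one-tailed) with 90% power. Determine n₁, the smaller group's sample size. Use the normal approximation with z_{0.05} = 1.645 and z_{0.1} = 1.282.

With allocation ratio k = n₂/n₁ = 1.5, Var(x̄₁−x̄₂) = σ²(1/n₁ + 1/(k·n₁)) = σ²·(k+1)/(k·n₁).
So n₁ = (1 + 1/k)·((z_{α} + z_β)/d)² = 1.667 × (2.927/0.86)².
n₁ = 1.667 × 11.58 = 19.3.
Round up: n₁ = 20, giving n₂ = 1.5 × 20 = 30.

n₁ = 20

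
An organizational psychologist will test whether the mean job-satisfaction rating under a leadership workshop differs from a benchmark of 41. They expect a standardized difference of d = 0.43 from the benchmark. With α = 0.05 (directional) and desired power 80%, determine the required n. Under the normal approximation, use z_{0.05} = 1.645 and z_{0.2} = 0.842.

For a one-sample test: n = ((z_{α} + z_β) / d)².
z_{α} + z_β = 1.645 + 0.842 = 2.487.
n = (2.487 / 0.43)² = 5.784² = 33.45.
Round up.

n = 34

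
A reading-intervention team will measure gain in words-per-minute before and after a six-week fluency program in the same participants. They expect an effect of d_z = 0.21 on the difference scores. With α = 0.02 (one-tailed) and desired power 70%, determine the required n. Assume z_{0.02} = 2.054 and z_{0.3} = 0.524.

n = 151 pairs

For a paired (one-sample on differences) test: n = ((z_{α} + z_β) / d)².
z_{α} + z_β = 2.054 + 0.524 = 2.578.
n = (2.578 / 0.21)² = 12.276² = 150.70.
Round up.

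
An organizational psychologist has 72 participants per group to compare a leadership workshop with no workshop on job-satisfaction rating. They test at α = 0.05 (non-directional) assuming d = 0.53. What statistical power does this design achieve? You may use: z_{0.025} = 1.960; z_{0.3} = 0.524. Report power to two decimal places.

For two equal groups, power = Φ(d·√(n/2) − z_{α/2}).
d·√(n/2) = 0.53 × √(72/2) = 0.53 × 6.000 = 3.180.
z_β = 3.180 − 1.960 = 1.220.
Power = Φ(1.220) = 0.889.

power ≈ 0.89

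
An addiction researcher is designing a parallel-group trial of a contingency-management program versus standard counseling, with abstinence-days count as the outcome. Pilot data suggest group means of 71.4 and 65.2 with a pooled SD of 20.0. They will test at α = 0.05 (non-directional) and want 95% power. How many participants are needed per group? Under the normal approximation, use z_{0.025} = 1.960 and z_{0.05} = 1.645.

Cohen's d = |M₁ − M₂| / SD_pooled = |71.4 − 65.2| / 20.0 = 6.2 / 20.0 = 0.310.
For two independent groups with equal n: n = 2·((z_{α/2} + z_β) / d)².
z_{α/2} + z_β = 1.960 + 1.645 = 3.605.
n = 2 × (3.605 / 0.310)² = 2 × 11.629² = 2 × 135.23 = 270.5.
Round up to the next whole participant.

n = 271 per group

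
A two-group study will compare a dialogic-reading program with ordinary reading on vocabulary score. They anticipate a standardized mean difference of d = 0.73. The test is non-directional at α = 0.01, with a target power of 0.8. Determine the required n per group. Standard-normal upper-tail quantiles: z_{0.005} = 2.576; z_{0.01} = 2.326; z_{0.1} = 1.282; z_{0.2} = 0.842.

n = 44 per group

For two independent groups with equal n: n = 2·((z_{α/2} + z_β) / d)².
z_{α/2} + z_β = 2.576 + 0.842 = 3.418.
n = 2 × (3.418 / 0.73)² = 2 × 4.682² = 2 × 21.92 = 43.8.
Round up to the next whole participant.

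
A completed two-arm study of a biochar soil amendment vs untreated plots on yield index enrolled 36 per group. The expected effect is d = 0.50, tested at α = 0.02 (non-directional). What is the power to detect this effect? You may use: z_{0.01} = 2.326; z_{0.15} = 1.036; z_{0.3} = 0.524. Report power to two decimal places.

For two equal groups, power = Φ(d·√(n/2) − z_{α/2}).
d·√(n/2) = 0.50 × √(36/2) = 0.50 × 4.243 = 2.121.
z_β = 2.121 − 2.326 = -0.205.
Power = Φ(-0.205) = 0.419.

power ≈ 0.42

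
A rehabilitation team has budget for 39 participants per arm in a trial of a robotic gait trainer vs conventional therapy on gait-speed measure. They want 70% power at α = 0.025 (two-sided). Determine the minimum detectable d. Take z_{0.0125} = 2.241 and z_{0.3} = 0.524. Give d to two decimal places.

For two independent groups of n = 39 each: d_min = (z_{α/2} + z_β)·√(2/n).
z-sum = 2.241 + 0.524 = 2.765.
d_min = 2.765 × √(2/39) = 2.765 × 0.2265 = 0.626.

d_min ≈ 0.63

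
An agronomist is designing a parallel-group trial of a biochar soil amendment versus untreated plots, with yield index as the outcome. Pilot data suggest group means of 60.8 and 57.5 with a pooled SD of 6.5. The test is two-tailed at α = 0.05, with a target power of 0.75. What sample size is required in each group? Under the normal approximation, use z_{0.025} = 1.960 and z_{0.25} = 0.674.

Cohen's d = |M₁ − M₂| / SD_pooled = |60.8 − 57.5| / 6.5 = 3.3 / 6.5 = 0.508.
For two independent groups with equal n: n = 2·((z_{α/2} + z_β) / d)².
z_{α/2} + z_β = 1.960 + 0.674 = 2.634.
n = 2 × (2.634 / 0.508)² = 2 × 5.185² = 2 × 26.88 = 53.8.
Round up to the next whole participant.

n = 54 per group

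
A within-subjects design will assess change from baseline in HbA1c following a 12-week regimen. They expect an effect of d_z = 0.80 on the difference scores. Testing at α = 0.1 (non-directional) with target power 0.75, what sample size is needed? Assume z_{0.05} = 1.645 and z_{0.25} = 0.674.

n = 9 pairs

For a paired (one-sample on differences) test: n = ((z_{α/2} + z_β) / d)².
z_{α/2} + z_β = 1.645 + 0.674 = 2.319.
n = (2.319 / 0.80)² = 2.899² = 8.40.
Round up.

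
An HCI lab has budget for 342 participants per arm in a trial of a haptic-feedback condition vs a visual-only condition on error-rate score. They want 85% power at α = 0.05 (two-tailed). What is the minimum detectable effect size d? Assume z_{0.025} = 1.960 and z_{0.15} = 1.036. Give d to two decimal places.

For two independent groups of n = 342 each: d_min = (z_{α/2} + z_β)·√(2/n).
z-sum = 1.960 + 1.036 = 2.996.
d_min = 2.996 × √(2/342) = 2.996 × 0.0765 = 0.229.

d_min ≈ 0.23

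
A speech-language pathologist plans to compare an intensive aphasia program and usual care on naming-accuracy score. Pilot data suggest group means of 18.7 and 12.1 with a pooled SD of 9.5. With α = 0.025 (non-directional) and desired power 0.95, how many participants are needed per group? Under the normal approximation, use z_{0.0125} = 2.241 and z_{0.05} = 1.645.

Cohen's d = |M₁ − M₂| / SD_pooled = |18.7 − 12.1| / 9.5 = 6.6 / 9.5 = 0.695.
For two independent groups with equal n: n = 2·((z_{α/2} + z_β) / d)².
z_{α/2} + z_β = 2.241 + 1.645 = 3.886.
n = 2 × (3.886 / 0.695)² = 2 × 5.591² = 2 × 31.26 = 62.5.
Round up to the next whole participant.

n = 63 per group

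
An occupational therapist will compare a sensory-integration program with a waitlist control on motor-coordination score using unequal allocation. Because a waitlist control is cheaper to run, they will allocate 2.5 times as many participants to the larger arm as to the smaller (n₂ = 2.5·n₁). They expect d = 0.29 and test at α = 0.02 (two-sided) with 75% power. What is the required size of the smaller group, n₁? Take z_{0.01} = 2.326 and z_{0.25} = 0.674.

With allocation ratio k = n₂/n₁ = 2.5, Var(x̄₁−x̄₂) = σ²(1/n₁ + 1/(k·n₁)) = σ²·(k+1)/(k·n₁).
So n₁ = (1 + 1/k)·((z_{α/2} + z_β)/d)² = 1.400 × (3.000/0.29)².
n₁ = 1.400 × 107.02 = 149.8.
Round up: n₁ = 150, giving n₂ = 2.5 × 150 = 375.

n₁ = 150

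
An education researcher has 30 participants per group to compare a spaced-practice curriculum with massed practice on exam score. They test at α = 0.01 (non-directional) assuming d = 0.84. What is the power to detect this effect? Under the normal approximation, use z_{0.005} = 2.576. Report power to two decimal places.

power ≈ 0.75

For two equal groups, power = Φ(d·√(n/2) − z_{α/2}).
d·√(n/2) = 0.84 × √(30/2) = 0.84 × 3.873 = 3.253.
z_β = 3.253 − 2.576 = 0.677.
Power = Φ(0.677) = 0.751.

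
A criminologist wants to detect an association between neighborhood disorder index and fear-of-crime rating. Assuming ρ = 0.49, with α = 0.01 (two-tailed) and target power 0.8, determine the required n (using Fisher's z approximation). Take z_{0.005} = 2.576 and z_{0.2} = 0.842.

Fisher's z: C = ½·ln((1+r)/(1−r)) = ½·ln(2.9216) = 0.5361.
n = ((z_{α/2} + z_β)/C)² + 3.
(2.576 + 0.842) / 0.5361 = 3.418 / 0.5361 = 6.376.
n = 6.376² + 3 = 40.65 + 3 = 43.6.
Round up.

n = 44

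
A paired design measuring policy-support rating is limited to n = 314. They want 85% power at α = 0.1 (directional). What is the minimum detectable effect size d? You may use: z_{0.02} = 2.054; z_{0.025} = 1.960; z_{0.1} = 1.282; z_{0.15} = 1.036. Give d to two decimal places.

For a single sample (or paired design) of n = 314: d_min = (z_{α} + z_β)/√n.
z-sum = 1.282 + 1.036 = 2.318.
d_min = 2.318 / √314 = 2.318 / 17.720 = 0.131.

d_min ≈ 0.13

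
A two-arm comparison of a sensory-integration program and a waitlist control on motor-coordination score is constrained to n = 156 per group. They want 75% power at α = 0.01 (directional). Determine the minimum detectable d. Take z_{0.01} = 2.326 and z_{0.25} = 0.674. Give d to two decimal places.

For two independent groups of n = 156 each: d_min = (z_{α} + z_β)·√(2/n).
z-sum = 2.326 + 0.674 = 3.000.
d_min = 3.000 × √(2/156) = 3.000 × 0.1132 = 0.340.

d_min ≈ 0.34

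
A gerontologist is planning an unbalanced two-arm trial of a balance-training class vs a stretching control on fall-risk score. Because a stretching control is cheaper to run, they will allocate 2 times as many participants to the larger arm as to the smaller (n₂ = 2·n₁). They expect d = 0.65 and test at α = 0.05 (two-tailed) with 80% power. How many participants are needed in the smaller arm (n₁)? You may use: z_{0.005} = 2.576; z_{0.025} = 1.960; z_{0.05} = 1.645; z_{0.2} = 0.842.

With allocation ratio k = n₂/n₁ = 2, Var(x̄₁−x̄₂) = σ²(1/n₁ + 1/(k·n₁)) = σ²·(k+1)/(k·n₁).
So n₁ = (1 + 1/k)·((z_{α/2} + z_β)/d)² = 1.500 × (2.802/0.65)².
n₁ = 1.500 × 18.58 = 27.9.
Round up: n₁ = 28, giving n₂ = 2 × 28 = 56.

n₁ = 28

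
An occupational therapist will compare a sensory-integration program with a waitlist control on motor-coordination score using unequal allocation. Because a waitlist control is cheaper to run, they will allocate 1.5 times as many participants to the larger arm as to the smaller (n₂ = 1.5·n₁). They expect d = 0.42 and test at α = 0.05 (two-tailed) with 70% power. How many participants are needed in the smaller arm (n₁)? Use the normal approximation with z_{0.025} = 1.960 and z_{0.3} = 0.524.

n₁ = 59

With allocation ratio k = n₂/n₁ = 1.5, Var(x̄₁−x̄₂) = σ²(1/n₁ + 1/(k·n₁)) = σ²·(k+1)/(k·n₁).
So n₁ = (1 + 1/k)·((z_{α/2} + z_β)/d)² = 1.667 × (2.484/0.42)².
n₁ = 1.667 × 34.98 = 58.3.
Round up: n₁ = 59, giving n₂ = ⌈1.5 × 59⌉ = ⌈88.5⌉ = 89.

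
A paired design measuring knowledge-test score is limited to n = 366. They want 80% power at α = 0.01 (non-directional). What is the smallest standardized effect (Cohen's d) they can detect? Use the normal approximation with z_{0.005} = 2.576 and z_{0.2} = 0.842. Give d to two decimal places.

d_min ≈ 0.18

For a single sample (or paired design) of n = 366: d_min = (z_{α/2} + z_β)/√n.
z-sum = 2.576 + 0.842 = 3.418.
d_min = 3.418 / √366 = 3.418 / 19.131 = 0.179.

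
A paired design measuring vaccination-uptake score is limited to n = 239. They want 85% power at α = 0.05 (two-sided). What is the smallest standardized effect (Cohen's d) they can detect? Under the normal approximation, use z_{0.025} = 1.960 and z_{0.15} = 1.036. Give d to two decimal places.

d_min ≈ 0.19

For a single sample (or paired design) of n = 239: d_min = (z_{α/2} + z_β)/√n.
z-sum = 1.960 + 1.036 = 2.996.
d_min = 2.996 / √239 = 2.996 / 15.460 = 0.194.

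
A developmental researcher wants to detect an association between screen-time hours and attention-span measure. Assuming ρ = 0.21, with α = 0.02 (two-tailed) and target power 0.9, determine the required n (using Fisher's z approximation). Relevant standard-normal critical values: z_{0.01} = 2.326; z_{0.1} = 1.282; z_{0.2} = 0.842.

Fisher's z: C = ½·ln((1+r)/(1−r)) = ½·ln(1.5316) = 0.2132.
n = ((z_{α/2} + z_β)/C)² + 3.
(2.326 + 1.282) / 0.2132 = 3.608 / 0.2132 = 16.923.
n = 16.923² + 3 = 286.39 + 3 = 289.4.
Round up.

n = 290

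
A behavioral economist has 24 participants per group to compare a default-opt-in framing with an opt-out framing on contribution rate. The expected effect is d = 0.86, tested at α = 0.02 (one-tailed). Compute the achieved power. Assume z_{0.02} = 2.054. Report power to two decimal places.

power ≈ 0.82

For two equal groups, power = Φ(d·√(n/2) − z_{α}).
d·√(n/2) = 0.86 × √(24/2) = 0.86 × 3.464 = 2.979.
z_β = 2.979 − 2.054 = 0.925.
Power = Φ(0.925) = 0.823.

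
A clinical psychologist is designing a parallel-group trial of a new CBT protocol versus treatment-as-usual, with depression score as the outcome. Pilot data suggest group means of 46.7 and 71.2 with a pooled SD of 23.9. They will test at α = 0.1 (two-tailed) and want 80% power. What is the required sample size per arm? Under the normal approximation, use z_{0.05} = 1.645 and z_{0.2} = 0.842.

Cohen's d = |M₁ − M₂| / SD_pooled = |46.7 − 71.2| / 23.9 = 24.5 / 23.9 = 1.025.
For two independent groups with equal n: n = 2·((z_{α/2} + z_β) / d)².
z_{α/2} + z_β = 1.645 + 0.842 = 2.487.
n = 2 × (2.487 / 1.025)² = 2 × 2.426² = 2 × 5.89 = 11.8.
Round up to the next whole participant.

n = 12 per group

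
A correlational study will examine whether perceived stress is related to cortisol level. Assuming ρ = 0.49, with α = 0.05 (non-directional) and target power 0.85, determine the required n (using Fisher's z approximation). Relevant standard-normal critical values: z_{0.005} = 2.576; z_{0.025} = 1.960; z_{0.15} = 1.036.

n = 35

Fisher's z: C = ½·ln((1+r)/(1−r)) = ½·ln(2.9216) = 0.5361.
n = ((z_{α/2} + z_β)/C)² + 3.
(1.960 + 1.036) / 0.5361 = 2.996 / 0.5361 = 5.589.
n = 5.589² + 3 = 31.23 + 3 = 34.2.
Round up.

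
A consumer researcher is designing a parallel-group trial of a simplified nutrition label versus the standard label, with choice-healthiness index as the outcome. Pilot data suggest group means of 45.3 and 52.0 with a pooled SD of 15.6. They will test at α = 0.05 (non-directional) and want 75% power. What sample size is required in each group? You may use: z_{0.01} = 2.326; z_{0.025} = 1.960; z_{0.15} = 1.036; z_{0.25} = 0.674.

n = 76 per group

Cohen's d = |M₁ − M₂| / SD_pooled = |45.3 − 52.0| / 15.6 = 6.7 / 15.6 = 0.429.
For two independent groups with equal n: n = 2·((z_{α/2} + z_β) / d)².
z_{α/2} + z_β = 1.960 + 0.674 = 2.634.
n = 2 × (2.634 / 0.429)² = 2 × 6.140² = 2 × 37.70 = 75.4.
Round up to the next whole participant.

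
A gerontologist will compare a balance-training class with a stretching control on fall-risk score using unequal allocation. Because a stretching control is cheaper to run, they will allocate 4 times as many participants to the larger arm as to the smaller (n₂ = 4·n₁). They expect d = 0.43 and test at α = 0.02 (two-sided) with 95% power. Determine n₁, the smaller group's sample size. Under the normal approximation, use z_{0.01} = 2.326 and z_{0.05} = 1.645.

n₁ = 107

With allocation ratio k = n₂/n₁ = 4, Var(x̄₁−x̄₂) = σ²(1/n₁ + 1/(k·n₁)) = σ²·(k+1)/(k·n₁).
So n₁ = (1 + 1/k)·((z_{α/2} + z_β)/d)² = 1.250 × (3.971/0.43)².
n₁ = 1.250 × 85.28 = 106.6.
Round up: n₁ = 107, giving n₂ = 4 × 107 = 428.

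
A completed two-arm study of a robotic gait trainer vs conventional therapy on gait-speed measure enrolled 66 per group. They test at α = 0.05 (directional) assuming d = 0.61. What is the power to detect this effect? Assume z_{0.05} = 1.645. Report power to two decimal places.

power ≈ 0.97

For two equal groups, power = Φ(d·√(n/2) − z_{α}).
d·√(n/2) = 0.61 × √(66/2) = 0.61 × 5.745 = 3.504.
z_β = 3.504 − 1.645 = 1.859.
Power = Φ(1.859) = 0.968.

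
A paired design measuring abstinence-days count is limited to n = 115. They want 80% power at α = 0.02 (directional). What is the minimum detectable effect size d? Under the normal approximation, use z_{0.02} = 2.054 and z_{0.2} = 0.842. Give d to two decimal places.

For a single sample (or paired design) of n = 115: d_min = (z_{α} + z_β)/√n.
z-sum = 2.054 + 0.842 = 2.896.
d_min = 2.896 / √115 = 2.896 / 10.724 = 0.270.

d_min ≈ 0.27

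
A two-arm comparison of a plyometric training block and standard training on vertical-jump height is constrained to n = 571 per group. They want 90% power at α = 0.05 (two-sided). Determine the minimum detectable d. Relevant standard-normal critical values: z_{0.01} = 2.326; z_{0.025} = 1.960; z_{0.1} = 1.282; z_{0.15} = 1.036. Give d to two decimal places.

d_min ≈ 0.19

For two independent groups of n = 571 each: d_min = (z_{α/2} + z_β)·√(2/n).
z-sum = 1.960 + 1.282 = 3.242.
d_min = 3.242 × √(2/571) = 3.242 × 0.0592 = 0.192.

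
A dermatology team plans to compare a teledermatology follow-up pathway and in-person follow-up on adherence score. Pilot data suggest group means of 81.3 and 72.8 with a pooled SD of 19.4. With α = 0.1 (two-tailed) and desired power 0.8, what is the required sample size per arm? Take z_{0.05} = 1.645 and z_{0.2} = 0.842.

n = 65 per group

Cohen's d = |M₁ − M₂| / SD_pooled = |81.3 − 72.8| / 19.4 = 8.5 / 19.4 = 0.438.
For two independent groups with equal n: n = 2·((z_{α/2} + z_β) / d)².
z_{α/2} + z_β = 1.645 + 0.842 = 2.487.
n = 2 × (2.487 / 0.438)² = 2 × 5.678² = 2 × 32.24 = 64.5.
Round up to the next whole participant.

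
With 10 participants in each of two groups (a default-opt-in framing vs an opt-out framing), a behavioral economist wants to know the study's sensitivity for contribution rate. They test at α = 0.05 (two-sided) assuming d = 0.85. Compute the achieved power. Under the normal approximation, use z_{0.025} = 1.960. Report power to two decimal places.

For two equal groups, power = Φ(d·√(n/2) − z_{α/2}).
d·√(n/2) = 0.85 × √(10/2) = 0.85 × 2.236 = 1.901.
z_β = 1.901 − 1.960 = -0.059.
Power = Φ(-0.059) = 0.476.

power ≈ 0.48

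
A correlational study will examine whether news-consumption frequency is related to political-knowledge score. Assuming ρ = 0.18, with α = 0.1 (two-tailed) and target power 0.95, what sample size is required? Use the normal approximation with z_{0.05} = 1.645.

n = 330

Fisher's z: C = ½·ln((1+r)/(1−r)) = ½·ln(1.4390) = 0.1820.
n = ((z_{α/2} + z_β)/C)² + 3.
(1.645 + 1.645) / 0.1820 = 3.290 / 0.1820 = 18.077.
n = 18.077² + 3 = 326.78 + 3 = 329.8.
Round up.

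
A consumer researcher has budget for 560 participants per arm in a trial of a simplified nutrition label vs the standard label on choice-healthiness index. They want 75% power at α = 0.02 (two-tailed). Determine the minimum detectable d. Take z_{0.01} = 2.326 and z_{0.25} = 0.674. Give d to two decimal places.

For two independent groups of n = 560 each: d_min = (z_{α/2} + z_β)·√(2/n).
z-sum = 2.326 + 0.674 = 3.000.
d_min = 3.000 × √(2/560) = 3.000 × 0.0598 = 0.179.

d_min ≈ 0.18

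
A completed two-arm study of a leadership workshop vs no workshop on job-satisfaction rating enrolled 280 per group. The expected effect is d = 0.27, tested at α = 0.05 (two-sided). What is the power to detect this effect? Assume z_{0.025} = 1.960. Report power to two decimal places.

power ≈ 0.89

For two equal groups, power = Φ(d·√(n/2) − z_{α/2}).
d·√(n/2) = 0.27 × √(280/2) = 0.27 × 11.832 = 3.195.
z_β = 3.195 − 1.960 = 1.235.
Power = Φ(1.235) = 0.892.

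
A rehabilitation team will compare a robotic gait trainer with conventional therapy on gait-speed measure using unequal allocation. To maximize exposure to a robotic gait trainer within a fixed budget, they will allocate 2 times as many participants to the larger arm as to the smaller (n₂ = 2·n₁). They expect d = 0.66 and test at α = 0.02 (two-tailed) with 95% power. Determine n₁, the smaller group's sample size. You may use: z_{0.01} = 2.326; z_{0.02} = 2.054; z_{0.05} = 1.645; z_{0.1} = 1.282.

With allocation ratio k = n₂/n₁ = 2, Var(x̄₁−x̄₂) = σ²(1/n₁ + 1/(k·n₁)) = σ²·(k+1)/(k·n₁).
So n₁ = (1 + 1/k)·((z_{α/2} + z_β)/d)² = 1.500 × (3.971/0.66)².
n₁ = 1.500 × 36.20 = 54.3.
Round up: n₁ = 55, giving n₂ = 2 × 55 = 110.

n₁ = 55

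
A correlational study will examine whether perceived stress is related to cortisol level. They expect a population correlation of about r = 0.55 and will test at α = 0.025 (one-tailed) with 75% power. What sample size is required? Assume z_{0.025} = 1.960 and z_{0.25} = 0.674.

n = 22

Fisher's z: C = ½·ln((1+r)/(1−r)) = ½·ln(3.4444) = 0.6184.
n = ((z_{α} + z_β)/C)² + 3.
(1.960 + 0.674) / 0.6184 = 2.634 / 0.6184 = 4.259.
n = 4.259² + 3 = 18.14 + 3 = 21.1.
Round up.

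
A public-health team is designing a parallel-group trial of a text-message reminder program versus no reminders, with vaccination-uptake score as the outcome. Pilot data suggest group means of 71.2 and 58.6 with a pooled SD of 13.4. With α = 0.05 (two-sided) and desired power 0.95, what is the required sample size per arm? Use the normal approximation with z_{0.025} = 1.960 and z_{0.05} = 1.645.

n = 30 per group

Cohen's d = |M₁ − M₂| / SD_pooled = |71.2 − 58.6| / 13.4 = 12.6 / 13.4 = 0.940.
For two independent groups with equal n: n = 2·((z_{α/2} + z_β) / d)².
z_{α/2} + z_β = 1.960 + 1.645 = 3.605.
n = 2 × (3.605 / 0.940)² = 2 × 3.835² = 2 × 14.71 = 29.4.
Round up to the next whole participant.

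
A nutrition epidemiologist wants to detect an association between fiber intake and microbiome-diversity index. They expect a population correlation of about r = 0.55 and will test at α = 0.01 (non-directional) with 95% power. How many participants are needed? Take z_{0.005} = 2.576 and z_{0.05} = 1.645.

n = 50

Fisher's z: C = ½·ln((1+r)/(1−r)) = ½·ln(3.4444) = 0.6184.
n = ((z_{α/2} + z_β)/C)² + 3.
(2.576 + 1.645) / 0.6184 = 4.221 / 0.6184 = 6.826.
n = 6.826² + 3 = 46.59 + 3 = 49.6.
Round up.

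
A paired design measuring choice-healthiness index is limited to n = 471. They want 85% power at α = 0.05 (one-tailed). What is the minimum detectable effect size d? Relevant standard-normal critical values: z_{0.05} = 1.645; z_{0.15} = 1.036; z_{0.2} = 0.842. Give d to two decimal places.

d_min ≈ 0.12

For a single sample (or paired design) of n = 471: d_min = (z_{α} + z_β)/√n.
z-sum = 1.645 + 1.036 = 2.681.
d_min = 2.681 / √471 = 2.681 / 21.703 = 0.124.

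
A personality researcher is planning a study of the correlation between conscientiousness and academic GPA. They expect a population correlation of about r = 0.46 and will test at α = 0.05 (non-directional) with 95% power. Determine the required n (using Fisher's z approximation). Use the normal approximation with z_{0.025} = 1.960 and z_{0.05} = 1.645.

n = 56

Fisher's z: C = ½·ln((1+r)/(1−r)) = ½·ln(2.7037) = 0.4973.
n = ((z_{α/2} + z_β)/C)² + 3.
(1.960 + 1.645) / 0.4973 = 3.605 / 0.4973 = 7.249.
n = 7.249² + 3 = 52.55 + 3 = 55.6.
Round up.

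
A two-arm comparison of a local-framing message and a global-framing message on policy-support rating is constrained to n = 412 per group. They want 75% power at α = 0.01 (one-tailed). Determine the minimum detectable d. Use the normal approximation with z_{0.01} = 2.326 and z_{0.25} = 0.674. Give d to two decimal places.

For two independent groups of n = 412 each: d_min = (z_{α} + z_β)·√(2/n).
z-sum = 2.326 + 0.674 = 3.000.
d_min = 3.000 × √(2/412) = 3.000 × 0.0697 = 0.209.

d_min ≈ 0.21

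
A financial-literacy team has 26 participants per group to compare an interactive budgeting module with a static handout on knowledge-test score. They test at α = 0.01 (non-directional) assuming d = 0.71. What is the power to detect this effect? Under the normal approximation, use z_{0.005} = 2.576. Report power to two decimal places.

power ≈ 0.49

For two equal groups, power = Φ(d·√(n/2) − z_{α/2}).
d·√(n/2) = 0.71 × √(26/2) = 0.71 × 3.606 = 2.560.
z_β = 2.560 − 2.576 = -0.016.
Power = Φ(-0.016) = 0.494.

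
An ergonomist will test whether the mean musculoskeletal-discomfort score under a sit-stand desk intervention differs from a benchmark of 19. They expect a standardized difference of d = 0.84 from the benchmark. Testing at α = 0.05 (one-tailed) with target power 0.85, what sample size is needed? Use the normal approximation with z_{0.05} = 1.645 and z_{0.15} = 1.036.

For a one-sample test: n = ((z_{α} + z_β) / d)².
z_{α} + z_β = 1.645 + 1.036 = 2.681.
n = (2.681 / 0.84)² = 3.192² = 10.19.
Round up.

n = 11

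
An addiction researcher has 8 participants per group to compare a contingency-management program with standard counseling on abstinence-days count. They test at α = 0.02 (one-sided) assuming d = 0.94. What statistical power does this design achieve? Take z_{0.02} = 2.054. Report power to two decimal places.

power ≈ 0.43

For two equal groups, power = Φ(d·√(n/2) − z_{α}).
d·√(n/2) = 0.94 × √(8/2) = 0.94 × 2.000 = 1.880.
z_β = 1.880 − 2.054 = -0.174.
Power = Φ(-0.174) = 0.431.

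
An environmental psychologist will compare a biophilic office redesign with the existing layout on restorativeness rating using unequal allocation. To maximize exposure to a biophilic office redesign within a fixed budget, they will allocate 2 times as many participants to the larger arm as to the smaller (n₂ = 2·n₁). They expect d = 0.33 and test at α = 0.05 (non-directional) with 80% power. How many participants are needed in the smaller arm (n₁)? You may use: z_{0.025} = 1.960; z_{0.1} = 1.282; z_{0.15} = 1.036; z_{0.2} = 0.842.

n₁ = 109

With allocation ratio k = n₂/n₁ = 2, Var(x̄₁−x̄₂) = σ²(1/n₁ + 1/(k·n₁)) = σ²·(k+1)/(k·n₁).
So n₁ = (1 + 1/k)·((z_{α/2} + z_β)/d)² = 1.500 × (2.802/0.33)².
n₁ = 1.500 × 72.10 = 108.1.
Round up: n₁ = 109, giving n₂ = 2 × 109 = 218.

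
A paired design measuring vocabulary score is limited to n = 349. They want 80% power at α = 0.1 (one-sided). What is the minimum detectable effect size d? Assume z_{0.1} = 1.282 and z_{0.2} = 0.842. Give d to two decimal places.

For a single sample (or paired design) of n = 349: d_min = (z_{α} + z_β)/√n.
z-sum = 1.282 + 0.842 = 2.124.
d_min = 2.124 / √349 = 2.124 / 18.682 = 0.114.

d_min ≈ 0.11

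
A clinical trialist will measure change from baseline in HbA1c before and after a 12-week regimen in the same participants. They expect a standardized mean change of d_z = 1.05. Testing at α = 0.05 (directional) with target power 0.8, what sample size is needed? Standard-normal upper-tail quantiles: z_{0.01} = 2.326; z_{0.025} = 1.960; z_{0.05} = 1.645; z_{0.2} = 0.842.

n = 6 pairs

For a paired (one-sample on differences) test: n = ((z_{α} + z_β) / d)².
z_{α} + z_β = 1.645 + 0.842 = 2.487.
n = (2.487 / 1.05)² = 2.369² = 5.61.
Round up.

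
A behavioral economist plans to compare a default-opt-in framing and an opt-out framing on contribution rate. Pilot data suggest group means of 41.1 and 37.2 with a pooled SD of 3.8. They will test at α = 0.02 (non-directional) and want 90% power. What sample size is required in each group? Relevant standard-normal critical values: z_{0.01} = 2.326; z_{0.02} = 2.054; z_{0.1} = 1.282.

Cohen's d = |M₁ − M₂| / SD_pooled = |41.1 − 37.2| / 3.8 = 3.9 / 3.8 = 1.026.
For two independent groups with equal n: n = 2·((z_{α/2} + z_β) / d)².
z_{α/2} + z_β = 2.326 + 1.282 = 3.608.
n = 2 × (3.608 / 1.026)² = 2 × 3.517² = 2 × 12.37 = 24.7.
Round up to the next whole participant.

n = 25 per group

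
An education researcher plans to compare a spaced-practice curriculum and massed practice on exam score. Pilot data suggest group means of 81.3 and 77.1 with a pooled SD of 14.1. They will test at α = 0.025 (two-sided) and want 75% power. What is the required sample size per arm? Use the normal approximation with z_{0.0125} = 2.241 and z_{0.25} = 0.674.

n = 192 per group

Cohen's d = |M₁ − M₂| / SD_pooled = |81.3 − 77.1| / 14.1 = 4.2 / 14.1 = 0.298.
For two independent groups with equal n: n = 2·((z_{α/2} + z_β) / d)².
z_{α/2} + z_β = 2.241 + 0.674 = 2.915.
n = 2 × (2.915 / 0.298)² = 2 × 9.782² = 2 × 95.69 = 191.4.
Round up to the next whole participant.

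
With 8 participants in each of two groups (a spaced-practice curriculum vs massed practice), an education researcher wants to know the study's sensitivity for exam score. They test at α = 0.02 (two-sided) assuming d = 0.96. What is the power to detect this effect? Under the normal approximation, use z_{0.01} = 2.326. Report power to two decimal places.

For two equal groups, power = Φ(d·√(n/2) − z_{α/2}).
d·√(n/2) = 0.96 × √(8/2) = 0.96 × 2.000 = 1.920.
z_β = 1.920 − 2.326 = -0.406.
Power = Φ(-0.406) = 0.342.

power ≈ 0.34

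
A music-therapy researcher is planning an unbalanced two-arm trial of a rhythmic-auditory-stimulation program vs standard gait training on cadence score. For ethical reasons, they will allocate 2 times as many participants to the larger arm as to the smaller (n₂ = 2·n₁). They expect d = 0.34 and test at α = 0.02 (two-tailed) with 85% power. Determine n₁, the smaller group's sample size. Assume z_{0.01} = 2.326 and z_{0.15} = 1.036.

With allocation ratio k = n₂/n₁ = 2, Var(x̄₁−x̄₂) = σ²(1/n₁ + 1/(k·n₁)) = σ²·(k+1)/(k·n₁).
So n₁ = (1 + 1/k)·((z_{α/2} + z_β)/d)² = 1.500 × (3.362/0.34)².
n₁ = 1.500 × 97.78 = 146.7.
Round up: n₁ = 147, giving n₂ = 2 × 147 = 294.

n₁ = 147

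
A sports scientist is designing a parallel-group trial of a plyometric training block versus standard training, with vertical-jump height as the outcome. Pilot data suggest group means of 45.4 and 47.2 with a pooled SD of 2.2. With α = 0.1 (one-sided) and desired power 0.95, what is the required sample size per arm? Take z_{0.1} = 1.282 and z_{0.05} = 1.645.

n = 26 per group

Cohen's d = |M₁ − M₂| / SD_pooled = |45.4 − 47.2| / 2.2 = 1.8 / 2.2 = 0.818.
For two independent groups with equal n: n = 2·((z_{α} + z_β) / d)².
z_{α} + z_β = 1.282 + 1.645 = 2.927.
n = 2 × (2.927 / 0.818)² = 2 × 3.578² = 2 × 12.80 = 25.6.
Round up to the next whole participant.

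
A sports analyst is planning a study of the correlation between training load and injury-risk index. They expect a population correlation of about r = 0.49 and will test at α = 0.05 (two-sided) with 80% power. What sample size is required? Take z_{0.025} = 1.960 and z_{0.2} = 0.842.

n = 31

Fisher's z: C = ½·ln((1+r)/(1−r)) = ½·ln(2.9216) = 0.5361.
n = ((z_{α/2} + z_β)/C)² + 3.
(1.960 + 0.842) / 0.5361 = 2.802 / 0.5361 = 5.227.
n = 5.227² + 3 = 27.32 + 3 = 30.3.
Round up.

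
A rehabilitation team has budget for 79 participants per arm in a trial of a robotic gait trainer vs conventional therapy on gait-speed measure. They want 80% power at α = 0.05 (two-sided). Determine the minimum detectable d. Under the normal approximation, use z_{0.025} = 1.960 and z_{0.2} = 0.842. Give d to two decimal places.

d_min ≈ 0.45

For two independent groups of n = 79 each: d_min = (z_{α/2} + z_β)·√(2/n).
z-sum = 1.960 + 0.842 = 2.802.
d_min = 2.802 × √(2/79) = 2.802 × 0.1591 = 0.446.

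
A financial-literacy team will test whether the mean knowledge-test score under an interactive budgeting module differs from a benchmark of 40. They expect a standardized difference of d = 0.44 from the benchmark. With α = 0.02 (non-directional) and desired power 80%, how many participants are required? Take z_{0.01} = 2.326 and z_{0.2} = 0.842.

n = 52

For a one-sample test: n = ((z_{α/2} + z_β) / d)².
z_{α/2} + z_β = 2.326 + 0.842 = 3.168.
n = (3.168 / 0.44)² = 7.200² = 51.84.
Round up.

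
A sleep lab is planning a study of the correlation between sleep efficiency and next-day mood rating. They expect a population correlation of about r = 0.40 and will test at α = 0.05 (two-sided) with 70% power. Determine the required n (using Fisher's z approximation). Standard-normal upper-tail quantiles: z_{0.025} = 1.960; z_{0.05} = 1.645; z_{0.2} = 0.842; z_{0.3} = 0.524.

n = 38

Fisher's z: C = ½·ln((1+r)/(1−r)) = ½·ln(2.3333) = 0.4236.
n = ((z_{α/2} + z_β)/C)² + 3.
(1.960 + 0.524) / 0.4236 = 2.484 / 0.4236 = 5.864.
n = 5.864² + 3 = 34.39 + 3 = 37.4.
Round up.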